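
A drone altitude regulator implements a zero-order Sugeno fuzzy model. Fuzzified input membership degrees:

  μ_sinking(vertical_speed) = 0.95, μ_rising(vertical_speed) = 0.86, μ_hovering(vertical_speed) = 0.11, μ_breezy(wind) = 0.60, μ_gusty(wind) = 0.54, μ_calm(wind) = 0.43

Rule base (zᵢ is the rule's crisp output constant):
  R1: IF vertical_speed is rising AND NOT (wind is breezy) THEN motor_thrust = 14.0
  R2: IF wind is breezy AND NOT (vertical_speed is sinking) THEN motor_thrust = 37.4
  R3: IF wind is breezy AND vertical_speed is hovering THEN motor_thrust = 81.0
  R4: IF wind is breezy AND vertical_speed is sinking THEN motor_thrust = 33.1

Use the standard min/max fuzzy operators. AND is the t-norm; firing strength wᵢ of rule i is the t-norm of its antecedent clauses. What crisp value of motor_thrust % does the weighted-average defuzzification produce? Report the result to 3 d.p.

31.241

R1 (z=14.0): rising=0.86, ¬breezy=1−0.60=0.40; AND[min(a, b)] → w = 0.40
R2 (z=37.4): breezy=0.60, ¬sinking=1−0.95=0.05; AND[min(a, b)] → w = 0.05
R3 (z=81.0): breezy=0.60, hovering=0.11; AND[min(a, b)] → w = 0.11
R4 (z=33.1): breezy=0.60, sinking=0.95; AND[min(a, b)] → w = 0.60
Weighted average = (0.40·14.0 + 0.05·37.4 + 0.11·81.0 + 0.60·33.1) / (0.40 + 0.05 + 0.11 + 0.60)
  = 36.2400 / 1.1600 = 31.241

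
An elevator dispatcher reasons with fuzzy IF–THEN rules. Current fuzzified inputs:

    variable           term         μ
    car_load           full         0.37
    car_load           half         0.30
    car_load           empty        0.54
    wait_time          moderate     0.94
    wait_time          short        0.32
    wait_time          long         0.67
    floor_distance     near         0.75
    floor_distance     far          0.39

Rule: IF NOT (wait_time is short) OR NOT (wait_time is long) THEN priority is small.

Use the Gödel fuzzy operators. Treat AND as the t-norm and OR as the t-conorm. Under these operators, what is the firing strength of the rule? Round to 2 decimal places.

firing strength: ¬short=1−0.32=0.68, ¬long=1−0.67=0.33; OR[max(a, b)] → w = 0.68

0.68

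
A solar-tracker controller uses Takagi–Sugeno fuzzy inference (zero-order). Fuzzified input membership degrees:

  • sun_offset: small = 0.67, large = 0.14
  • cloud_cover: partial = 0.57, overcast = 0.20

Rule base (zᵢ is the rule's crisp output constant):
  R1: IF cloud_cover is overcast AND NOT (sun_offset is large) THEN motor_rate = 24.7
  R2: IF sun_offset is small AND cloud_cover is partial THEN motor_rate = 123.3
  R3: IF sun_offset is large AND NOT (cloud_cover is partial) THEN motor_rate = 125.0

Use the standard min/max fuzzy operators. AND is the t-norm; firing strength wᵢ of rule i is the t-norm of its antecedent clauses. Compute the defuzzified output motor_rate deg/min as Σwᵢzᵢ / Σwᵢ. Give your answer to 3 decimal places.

101.891

R1 (z=24.7): overcast=0.20, ¬large=1−0.14=0.86; AND[min(a, b)] → w = 0.20
R2 (z=123.3): small=0.67, partial=0.57; AND[min(a, b)] → w = 0.57
R3 (z=125.0): large=0.14, ¬partial=1−0.57=0.43; AND[min(a, b)] → w = 0.14
Weighted average = (0.20·24.7 + 0.57·123.3 + 0.14·125.0) / (0.20 + 0.57 + 0.14)
  = 92.7210 / 0.9100 = 101.891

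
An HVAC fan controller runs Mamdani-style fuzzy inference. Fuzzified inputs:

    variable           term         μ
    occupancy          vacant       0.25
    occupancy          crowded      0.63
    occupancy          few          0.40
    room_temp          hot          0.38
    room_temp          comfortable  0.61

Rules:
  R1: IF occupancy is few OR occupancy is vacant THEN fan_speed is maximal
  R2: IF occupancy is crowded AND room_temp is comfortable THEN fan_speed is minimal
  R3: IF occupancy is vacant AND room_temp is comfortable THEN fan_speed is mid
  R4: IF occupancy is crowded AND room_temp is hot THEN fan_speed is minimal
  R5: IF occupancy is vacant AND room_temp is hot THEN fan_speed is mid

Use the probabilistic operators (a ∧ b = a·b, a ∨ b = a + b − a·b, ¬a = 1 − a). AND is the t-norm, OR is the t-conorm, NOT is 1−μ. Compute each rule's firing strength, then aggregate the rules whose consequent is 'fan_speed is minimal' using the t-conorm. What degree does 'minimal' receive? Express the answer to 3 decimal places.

0.532

R1: few=0.40, vacant=0.25; OR[a + b − a·b] → w = 0.5500
R2: crowded=0.63, comfortable=0.61; AND[a·b] → w = 0.3843
R3: vacant=0.25, comfortable=0.61; AND[a·b] → w = 0.1525
R4: crowded=0.63, hot=0.38; AND[a·b] → w = 0.2394
R5: vacant=0.25, hot=0.38; AND[a·b] → w = 0.0950
Rules with consequent 'minimal': {R2, R4} → strengths 0.3843, 0.2394
Aggregate via t-conorm [a + b − a·b]: 0.5317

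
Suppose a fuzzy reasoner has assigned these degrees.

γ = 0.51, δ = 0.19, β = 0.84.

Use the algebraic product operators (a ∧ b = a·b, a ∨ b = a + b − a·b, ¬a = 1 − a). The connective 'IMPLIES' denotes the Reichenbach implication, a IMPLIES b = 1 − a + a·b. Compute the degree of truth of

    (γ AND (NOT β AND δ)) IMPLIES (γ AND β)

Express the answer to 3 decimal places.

NOT β = 1 − 0.8400 = 0.1600
NOT β AND δ = a·b on (0.1600, 0.1900) = 0.0304
γ AND (NOT β AND δ) = a·b on (0.5100, 0.0304) = 0.0155
γ AND β = a·b on (0.5100, 0.8400) = 0.4284
(γ AND (NOT β AND δ)) IMPLIES (γ AND β)  [Reichenbach: 1 − a + a·b] with a=0.0155, b=0.4284 → 0.9911

0.991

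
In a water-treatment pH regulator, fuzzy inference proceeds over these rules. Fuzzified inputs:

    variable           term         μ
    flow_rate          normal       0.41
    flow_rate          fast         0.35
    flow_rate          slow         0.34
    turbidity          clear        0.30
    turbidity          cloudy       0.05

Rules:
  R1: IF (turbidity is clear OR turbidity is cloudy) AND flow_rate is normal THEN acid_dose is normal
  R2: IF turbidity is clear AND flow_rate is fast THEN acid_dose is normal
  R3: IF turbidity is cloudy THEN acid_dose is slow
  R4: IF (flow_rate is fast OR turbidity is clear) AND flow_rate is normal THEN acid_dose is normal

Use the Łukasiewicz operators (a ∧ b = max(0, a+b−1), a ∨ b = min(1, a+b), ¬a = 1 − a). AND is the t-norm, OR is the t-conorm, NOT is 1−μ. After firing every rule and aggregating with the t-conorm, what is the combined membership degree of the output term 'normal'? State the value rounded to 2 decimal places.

R1: (clear=0.30 OR cloudy=0.05) = 0.35; AND[max(0, a+b−1)] with normal=0.41 → w = 0.00
R2: clear=0.30, fast=0.35; AND[max(0, a+b−1)] → w = 0.00
R3: cloudy=0.05 → w = 0.05
R4: (fast=0.35 OR clear=0.30) = 0.65; AND[max(0, a+b−1)] with normal=0.41 → w = 0.06
Rules with consequent 'normal': {R1, R2, R4} → strengths 0.00, 0.00, 0.06
Aggregate via t-conorm [min(1, a+b)]: 0.06

0.06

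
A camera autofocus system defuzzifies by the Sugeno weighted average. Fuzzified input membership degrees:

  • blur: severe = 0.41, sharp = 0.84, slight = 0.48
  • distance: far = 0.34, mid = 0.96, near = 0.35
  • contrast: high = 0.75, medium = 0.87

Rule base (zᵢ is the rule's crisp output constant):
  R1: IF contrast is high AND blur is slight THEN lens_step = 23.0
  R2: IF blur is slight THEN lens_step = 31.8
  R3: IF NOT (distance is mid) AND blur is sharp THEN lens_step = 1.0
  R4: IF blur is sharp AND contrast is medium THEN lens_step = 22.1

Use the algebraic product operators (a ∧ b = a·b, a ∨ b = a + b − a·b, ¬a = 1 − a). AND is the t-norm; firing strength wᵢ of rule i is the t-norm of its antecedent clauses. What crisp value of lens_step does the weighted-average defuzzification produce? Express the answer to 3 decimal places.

24.762

R1 (z=23.0): high=0.75, slight=0.48; AND[a·b] → w = 0.3600
R2 (z=31.8): slight=0.48 → w = 0.4800
R3 (z=1.0): ¬mid=1−0.96=0.04, sharp=0.84; AND[a·b] → w = 0.0336
R4 (z=22.1): sharp=0.84, medium=0.87; AND[a·b] → w = 0.7308
Weighted average = (0.3600·23.0 + 0.4800·31.8 + 0.0336·1.0 + 0.7308·22.1) / (0.3600 + 0.4800 + 0.0336 + 0.7308)
  = 39.7283 / 1.6044 = 24.762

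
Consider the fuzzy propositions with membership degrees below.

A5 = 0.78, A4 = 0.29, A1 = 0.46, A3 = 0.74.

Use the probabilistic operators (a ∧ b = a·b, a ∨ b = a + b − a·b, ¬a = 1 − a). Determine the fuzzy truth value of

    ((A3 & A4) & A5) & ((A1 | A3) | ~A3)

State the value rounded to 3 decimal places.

A3 & A4 = a·b on (0.7400, 0.2900) = 0.2146
(A3 & A4) & A5 = a·b on (0.2146, 0.7800) = 0.1674
A1 | A3 = a + b − a·b on (0.4600, 0.7400) = 0.8596
~A3 = 1 − 0.7400 = 0.2600
(A1 | A3) | ~A3 = a + b − a·b on (0.8596, 0.2600) = 0.8961
((A3 & A4) & A5) & ((A1 | A3) | ~A3) = a·b on (0.1674, 0.8961) = 0.1500

0.150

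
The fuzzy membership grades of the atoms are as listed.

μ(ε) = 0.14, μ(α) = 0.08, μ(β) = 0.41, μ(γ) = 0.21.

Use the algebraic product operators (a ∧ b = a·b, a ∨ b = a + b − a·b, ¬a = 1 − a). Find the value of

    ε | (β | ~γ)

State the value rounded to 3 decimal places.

~γ = 1 − 0.2100 = 0.7900
β | ~γ = a + b − a·b on (0.4100, 0.7900) = 0.8761
ε | (β | ~γ) = a + b − a·b on (0.1400, 0.8761) = 0.8934

0.893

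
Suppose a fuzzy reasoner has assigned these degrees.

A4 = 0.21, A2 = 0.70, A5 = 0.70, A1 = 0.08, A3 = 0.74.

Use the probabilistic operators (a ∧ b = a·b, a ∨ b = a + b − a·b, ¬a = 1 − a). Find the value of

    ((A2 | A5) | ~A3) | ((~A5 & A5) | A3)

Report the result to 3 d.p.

0.986

A2 | A5 = a + b − a·b on (0.7000, 0.7000) = 0.9100
~A3 = 1 − 0.7400 = 0.2600
(A2 | A5) | ~A3 = a + b − a·b on (0.9100, 0.2600) = 0.9334
~A5 = 1 − 0.7000 = 0.3000
~A5 & A5 = a·b on (0.3000, 0.7000) = 0.2100
(~A5 & A5) | A3 = a + b − a·b on (0.2100, 0.7400) = 0.7946
((A2 | A5) | ~A3) | ((~A5 & A5) | A3) = a + b − a·b on (0.9334, 0.7946) = 0.9863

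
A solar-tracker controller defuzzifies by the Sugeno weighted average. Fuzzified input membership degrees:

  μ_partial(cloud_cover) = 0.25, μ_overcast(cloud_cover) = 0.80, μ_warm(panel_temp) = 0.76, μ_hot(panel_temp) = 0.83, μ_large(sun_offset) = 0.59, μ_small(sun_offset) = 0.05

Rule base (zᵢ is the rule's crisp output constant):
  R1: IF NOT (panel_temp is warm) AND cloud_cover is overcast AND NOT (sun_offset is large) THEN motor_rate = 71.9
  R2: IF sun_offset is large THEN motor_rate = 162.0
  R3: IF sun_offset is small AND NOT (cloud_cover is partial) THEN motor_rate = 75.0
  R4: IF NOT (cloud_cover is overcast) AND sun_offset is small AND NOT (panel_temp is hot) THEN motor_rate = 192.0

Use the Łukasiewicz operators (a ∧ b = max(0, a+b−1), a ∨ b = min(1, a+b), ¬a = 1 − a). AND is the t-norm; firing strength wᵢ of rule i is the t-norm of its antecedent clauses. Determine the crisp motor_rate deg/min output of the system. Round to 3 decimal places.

162.000

R1 (z=71.9): ¬warm=1−0.76=0.24, overcast=0.80, ¬large=1−0.59=0.41; AND[max(0, a+b−1)] → w = 0.00
R2 (z=162.0): large=0.59 → w = 0.59
R3 (z=75.0): small=0.05, ¬partial=1−0.25=0.75; AND[max(0, a+b−1)] → w = 0.00
R4 (z=192.0): ¬overcast=1−0.80=0.20, small=0.05, ¬hot=1−0.83=0.17; AND[max(0, a+b−1)] → w = 0.00
Weighted average = (0.00·71.9 + 0.59·162.0 + 0.00·75.0 + 0.00·192.0) / (0.00 + 0.59 + 0.00 + 0.00)
  = 95.5800 / 0.5900 = 162.000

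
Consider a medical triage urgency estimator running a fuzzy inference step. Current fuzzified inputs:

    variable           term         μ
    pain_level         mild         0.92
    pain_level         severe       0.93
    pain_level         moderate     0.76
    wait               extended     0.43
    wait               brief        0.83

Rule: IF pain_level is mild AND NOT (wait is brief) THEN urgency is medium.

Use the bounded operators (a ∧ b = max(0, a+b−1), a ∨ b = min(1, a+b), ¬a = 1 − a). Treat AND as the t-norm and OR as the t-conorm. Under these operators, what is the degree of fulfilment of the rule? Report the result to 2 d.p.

firing strength: mild=0.92, ¬brief=1−0.83=0.17; AND[max(0, a+b−1)] → w = 0.09

0.09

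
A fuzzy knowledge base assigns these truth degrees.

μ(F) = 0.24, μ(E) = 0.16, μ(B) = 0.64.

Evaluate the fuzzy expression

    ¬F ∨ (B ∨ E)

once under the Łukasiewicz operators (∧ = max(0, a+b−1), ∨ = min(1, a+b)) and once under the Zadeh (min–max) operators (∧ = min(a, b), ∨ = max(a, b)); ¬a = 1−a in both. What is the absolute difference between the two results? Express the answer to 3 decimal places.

0.240

Under Łukasiewicz:
  ¬F = 1 − 0.24 = 0.76
  B ∨ E = min(1, a+b) on (0.64, 0.16) = 0.80
  ¬F ∨ (B ∨ E) = min(1, a+b) on (0.76, 0.80) = 1.00
  → value = 1.0000
Under Zadeh (min–max):
  ¬F = 1 − 0.24 = 0.76
  B ∨ E = max(a, b) on (0.64, 0.16) = 0.64
  ¬F ∨ (B ∨ E) = max(a, b) on (0.76, 0.64) = 0.76
  → value = 0.7600
|1.0000 − 0.7600| = 0.240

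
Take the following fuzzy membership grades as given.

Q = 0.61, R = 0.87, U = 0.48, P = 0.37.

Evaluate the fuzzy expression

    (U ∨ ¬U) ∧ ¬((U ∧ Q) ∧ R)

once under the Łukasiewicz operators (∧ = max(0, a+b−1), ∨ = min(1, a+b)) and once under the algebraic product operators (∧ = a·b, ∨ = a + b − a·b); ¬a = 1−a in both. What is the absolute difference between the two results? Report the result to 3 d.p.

Under Łukasiewicz:
  ¬U = 1 − 0.48 = 0.52
  U ∨ ¬U = min(1, a+b) on (0.48, 0.52) = 1.00
  U ∧ Q = max(0, a+b−1) on (0.48, 0.61) = 0.09
  (U ∧ Q) ∧ R = max(0, a+b−1) on (0.09, 0.87) = 0.00
  ¬((U ∧ Q) ∧ R) = 1 − 0.00 = 1.00
  (U ∨ ¬U) ∧ ¬((U ∧ Q) ∧ R) = max(0, a+b−1) on (1.00, 1.00) = 1.00
  → value = 1.0000
Under algebraic product:
  ¬U = 1 − 0.4800 = 0.5200
  U ∨ ¬U = a + b − a·b on (0.4800, 0.5200) = 0.7504
  U ∧ Q = a·b on (0.4800, 0.6100) = 0.2928
  (U ∧ Q) ∧ R = a·b on (0.2928, 0.8700) = 0.2547
  ¬((U ∧ Q) ∧ R) = 1 − 0.2547 = 0.7453
  (U ∨ ¬U) ∧ ¬((U ∧ Q) ∧ R) = a·b on (0.7504, 0.7453) = 0.5592
  → value = 0.5592
|1.0000 − 0.5592| = 0.441

0.441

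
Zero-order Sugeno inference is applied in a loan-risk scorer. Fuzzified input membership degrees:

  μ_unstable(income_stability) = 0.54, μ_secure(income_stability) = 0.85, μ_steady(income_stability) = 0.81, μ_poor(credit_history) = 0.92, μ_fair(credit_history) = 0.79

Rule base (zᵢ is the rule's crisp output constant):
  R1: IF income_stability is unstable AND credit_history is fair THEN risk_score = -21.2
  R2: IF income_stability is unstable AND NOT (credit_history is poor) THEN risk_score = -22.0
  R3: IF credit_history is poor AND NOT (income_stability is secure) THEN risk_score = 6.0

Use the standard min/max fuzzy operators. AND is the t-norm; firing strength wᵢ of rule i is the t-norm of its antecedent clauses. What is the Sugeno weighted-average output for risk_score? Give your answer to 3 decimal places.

-15.984

R1 (z=-21.2): unstable=0.54, fair=0.79; AND[min(a, b)] → w = 0.54
R2 (z=-22.0): unstable=0.54, ¬poor=1−0.92=0.08; AND[min(a, b)] → w = 0.08
R3 (z=6.0): poor=0.92, ¬secure=1−0.85=0.15; AND[min(a, b)] → w = 0.15
Weighted average = (0.54·-21.2 + 0.08·-22.0 + 0.15·6.0) / (0.54 + 0.08 + 0.15)
  = -12.3080 / 0.7700 = -15.984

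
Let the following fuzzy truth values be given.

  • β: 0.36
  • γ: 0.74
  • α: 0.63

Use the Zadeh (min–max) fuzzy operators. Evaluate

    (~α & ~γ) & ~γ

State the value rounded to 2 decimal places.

0.26

~α = 1 − 0.63 = 0.37
~γ = 1 − 0.74 = 0.26
~α & ~γ = min(a, b) on (0.37, 0.26) = 0.26
~γ = 1 − 0.74 = 0.26
(~α & ~γ) & ~γ = min(a, b) on (0.26, 0.26) = 0.26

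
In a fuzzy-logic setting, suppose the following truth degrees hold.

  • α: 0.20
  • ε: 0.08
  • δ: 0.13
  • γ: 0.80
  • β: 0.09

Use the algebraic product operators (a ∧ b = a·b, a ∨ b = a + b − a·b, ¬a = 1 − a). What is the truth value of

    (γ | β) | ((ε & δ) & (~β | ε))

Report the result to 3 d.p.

γ | β = a + b − a·b on (0.8000, 0.0900) = 0.8180
ε & δ = a·b on (0.0800, 0.1300) = 0.0104
~β = 1 − 0.0900 = 0.9100
~β | ε = a + b − a·b on (0.9100, 0.0800) = 0.9172
(ε & δ) & (~β | ε) = a·b on (0.0104, 0.9172) = 0.0095
(γ | β) | ((ε & δ) & (~β | ε)) = a + b − a·b on (0.8180, 0.0095) = 0.8197

0.820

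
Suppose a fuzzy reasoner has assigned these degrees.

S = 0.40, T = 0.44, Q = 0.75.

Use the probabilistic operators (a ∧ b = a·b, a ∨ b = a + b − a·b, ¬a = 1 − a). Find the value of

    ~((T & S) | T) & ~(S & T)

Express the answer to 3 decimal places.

T & S = a·b on (0.4400, 0.4000) = 0.1760
(T & S) | T = a + b − a·b on (0.1760, 0.4400) = 0.5386
~((T & S) | T) = 1 − 0.5386 = 0.4614
S & T = a·b on (0.4000, 0.4400) = 0.1760
~(S & T) = 1 − 0.1760 = 0.8240
~((T & S) | T) & ~(S & T) = a·b on (0.4614, 0.8240) = 0.3802

0.380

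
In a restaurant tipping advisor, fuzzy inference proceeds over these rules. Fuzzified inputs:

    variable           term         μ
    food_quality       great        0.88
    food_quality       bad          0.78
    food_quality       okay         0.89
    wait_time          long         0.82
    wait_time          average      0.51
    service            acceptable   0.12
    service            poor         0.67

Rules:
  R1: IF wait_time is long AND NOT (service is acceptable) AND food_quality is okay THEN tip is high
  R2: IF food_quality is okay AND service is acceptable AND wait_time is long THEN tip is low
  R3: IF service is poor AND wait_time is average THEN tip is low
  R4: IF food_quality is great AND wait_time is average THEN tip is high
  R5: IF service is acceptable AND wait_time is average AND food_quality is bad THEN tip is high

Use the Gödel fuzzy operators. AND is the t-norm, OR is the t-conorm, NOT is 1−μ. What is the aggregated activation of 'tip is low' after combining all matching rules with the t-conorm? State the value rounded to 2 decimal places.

R1: long=0.82, ¬acceptable=1−0.12=0.88, okay=0.89; AND[min(a, b)] → w = 0.82
R2: okay=0.89, acceptable=0.12, long=0.82; AND[min(a, b)] → w = 0.12
R3: poor=0.67, average=0.51; AND[min(a, b)] → w = 0.51
R4: great=0.88, average=0.51; AND[min(a, b)] → w = 0.51
R5: acceptable=0.12, average=0.51, bad=0.78; AND[min(a, b)] → w = 0.12
Rules with consequent 'low': {R2, R3} → strengths 0.12, 0.51
Aggregate via t-conorm [max(a, b)]: 0.51

0.51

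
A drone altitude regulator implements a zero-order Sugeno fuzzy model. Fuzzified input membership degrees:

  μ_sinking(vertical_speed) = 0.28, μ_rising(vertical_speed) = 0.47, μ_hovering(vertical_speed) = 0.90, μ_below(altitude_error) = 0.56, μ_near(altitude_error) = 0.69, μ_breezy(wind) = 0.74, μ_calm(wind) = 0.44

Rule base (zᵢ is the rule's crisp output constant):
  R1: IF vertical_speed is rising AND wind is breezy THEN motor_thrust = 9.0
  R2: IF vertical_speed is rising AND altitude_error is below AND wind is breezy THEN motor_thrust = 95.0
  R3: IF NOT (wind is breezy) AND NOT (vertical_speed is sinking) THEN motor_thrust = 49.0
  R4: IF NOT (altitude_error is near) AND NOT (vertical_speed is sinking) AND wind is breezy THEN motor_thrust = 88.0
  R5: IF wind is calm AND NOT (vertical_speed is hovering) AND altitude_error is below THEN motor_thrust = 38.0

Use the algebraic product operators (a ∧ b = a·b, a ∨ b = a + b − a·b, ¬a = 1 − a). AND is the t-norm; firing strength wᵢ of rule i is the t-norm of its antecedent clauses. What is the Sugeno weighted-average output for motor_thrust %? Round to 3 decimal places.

R1 (z=9.0): rising=0.47, breezy=0.74; AND[a·b] → w = 0.3478
R2 (z=95.0): rising=0.47, below=0.56, breezy=0.74; AND[a·b] → w = 0.1948
R3 (z=49.0): ¬breezy=1−0.74=0.26, ¬sinking=1−0.28=0.72; AND[a·b] → w = 0.1872
R4 (z=88.0): ¬near=1−0.69=0.31, ¬sinking=1−0.28=0.72, breezy=0.74; AND[a·b] → w = 0.1652
R5 (z=38.0): calm=0.44, ¬hovering=1−0.90=0.10, below=0.56; AND[a·b] → w = 0.0246
Weighted average = (0.3478·9.0 + 0.1948·95.0 + 0.1872·49.0 + 0.1652·88.0 + 0.0246·38.0) / (0.3478 + 0.1948 + 0.1872 + 0.1652 + 0.0246)
  = 46.2771 / 0.9196 = 50.324

50.324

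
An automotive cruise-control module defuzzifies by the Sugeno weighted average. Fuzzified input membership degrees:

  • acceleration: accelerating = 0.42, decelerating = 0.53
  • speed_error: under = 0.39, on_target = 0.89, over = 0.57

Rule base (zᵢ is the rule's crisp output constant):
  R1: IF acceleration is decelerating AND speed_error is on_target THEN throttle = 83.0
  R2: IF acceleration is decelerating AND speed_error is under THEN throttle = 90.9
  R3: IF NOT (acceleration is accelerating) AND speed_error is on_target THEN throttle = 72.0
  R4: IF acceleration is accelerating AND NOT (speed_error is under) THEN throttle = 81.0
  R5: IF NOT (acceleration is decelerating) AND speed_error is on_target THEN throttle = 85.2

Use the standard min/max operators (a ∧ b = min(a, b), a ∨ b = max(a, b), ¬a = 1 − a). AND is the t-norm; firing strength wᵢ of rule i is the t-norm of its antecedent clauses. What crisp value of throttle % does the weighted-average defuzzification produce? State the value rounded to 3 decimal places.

81.701

R1 (z=83.0): decelerating=0.53, on_target=0.89; AND[min(a, b)] → w = 0.53
R2 (z=90.9): decelerating=0.53, under=0.39; AND[min(a, b)] → w = 0.39
R3 (z=72.0): ¬accelerating=1−0.42=0.58, on_target=0.89; AND[min(a, b)] → w = 0.58
R4 (z=81.0): accelerating=0.42, ¬under=1−0.39=0.61; AND[min(a, b)] → w = 0.42
R5 (z=85.2): ¬decelerating=1−0.53=0.47, on_target=0.89; AND[min(a, b)] → w = 0.47
Weighted average = (0.53·83.0 + 0.39·90.9 + 0.58·72.0 + 0.42·81.0 + 0.47·85.2) / (0.53 + 0.39 + 0.58 + 0.42 + 0.47)
  = 195.2650 / 2.3900 = 81.701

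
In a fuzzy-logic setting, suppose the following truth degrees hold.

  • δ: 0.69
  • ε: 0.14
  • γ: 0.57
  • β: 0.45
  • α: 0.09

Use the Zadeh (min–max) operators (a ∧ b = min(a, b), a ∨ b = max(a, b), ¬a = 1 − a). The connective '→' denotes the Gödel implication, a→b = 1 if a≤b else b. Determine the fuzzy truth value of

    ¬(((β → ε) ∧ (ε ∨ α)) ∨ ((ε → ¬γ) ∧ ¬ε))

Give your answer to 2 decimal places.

0.14

β → ε  [Gödel: 1 if a≤b else b] with a=0.45, b=0.14 → 0.14
ε ∨ α = max(a, b) on (0.14, 0.09) = 0.14
(β → ε) ∧ (ε ∨ α) = min(a, b) on (0.14, 0.14) = 0.14
¬γ = 1 − 0.57 = 0.43
ε → ¬γ  [Gödel: 1 if a≤b else b] with a=0.14, b=0.43 → 1.00
¬ε = 1 − 0.14 = 0.86
(ε → ¬γ) ∧ ¬ε = min(a, b) on (1.00, 0.86) = 0.86
((β → ε) ∧ (ε ∨ α)) ∨ ((ε → ¬γ) ∧ ¬ε) = max(a, b) on (0.14, 0.86) = 0.86
¬(((β → ε) ∧ (ε ∨ α)) ∨ ((ε → ¬γ) ∧ ¬ε)) = 1 − 0.86 = 0.14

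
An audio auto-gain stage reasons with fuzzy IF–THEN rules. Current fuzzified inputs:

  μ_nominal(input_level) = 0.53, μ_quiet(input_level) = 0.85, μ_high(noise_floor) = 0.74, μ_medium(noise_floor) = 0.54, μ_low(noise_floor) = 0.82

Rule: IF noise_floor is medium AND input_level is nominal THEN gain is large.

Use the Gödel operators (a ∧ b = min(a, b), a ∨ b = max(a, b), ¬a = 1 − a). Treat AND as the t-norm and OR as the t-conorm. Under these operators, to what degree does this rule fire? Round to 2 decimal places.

firing strength: medium=0.54, nominal=0.53; AND[min(a, b)] → w = 0.53

0.53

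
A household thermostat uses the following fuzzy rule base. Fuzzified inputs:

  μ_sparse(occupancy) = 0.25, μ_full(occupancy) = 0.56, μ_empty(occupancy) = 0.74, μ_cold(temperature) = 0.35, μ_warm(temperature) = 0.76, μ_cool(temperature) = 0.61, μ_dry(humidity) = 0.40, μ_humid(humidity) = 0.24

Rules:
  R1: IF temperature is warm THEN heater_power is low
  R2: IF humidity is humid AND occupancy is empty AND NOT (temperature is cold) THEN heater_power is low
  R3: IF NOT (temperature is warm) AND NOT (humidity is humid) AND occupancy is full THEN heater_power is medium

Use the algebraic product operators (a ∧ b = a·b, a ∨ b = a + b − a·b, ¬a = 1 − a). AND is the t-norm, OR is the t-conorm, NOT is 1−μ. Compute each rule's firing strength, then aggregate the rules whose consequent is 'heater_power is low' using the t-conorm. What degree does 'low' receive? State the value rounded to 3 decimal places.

R1: warm=0.76 → w = 0.7600
R2: humid=0.24, empty=0.74, ¬cold=1−0.35=0.65; AND[a·b] → w = 0.1154
R3: ¬warm=1−0.76=0.24, ¬humid=1−0.24=0.76, full=0.56; AND[a·b] → w = 0.1021
Rules with consequent 'low': {R1, R2} → strengths 0.7600, 0.1154
Aggregate via t-conorm [a + b − a·b]: 0.7877

0.788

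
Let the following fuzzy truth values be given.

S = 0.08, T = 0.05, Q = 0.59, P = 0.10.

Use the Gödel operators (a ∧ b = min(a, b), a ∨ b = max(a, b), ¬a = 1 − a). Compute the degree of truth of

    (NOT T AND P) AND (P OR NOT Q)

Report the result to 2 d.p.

NOT T = 1 − 0.05 = 0.95
NOT T AND P = min(a, b) on (0.95, 0.10) = 0.10
NOT Q = 1 − 0.59 = 0.41
P OR NOT Q = max(a, b) on (0.10, 0.41) = 0.41
(NOT T AND P) AND (P OR NOT Q) = min(a, b) on (0.10, 0.41) = 0.10

0.10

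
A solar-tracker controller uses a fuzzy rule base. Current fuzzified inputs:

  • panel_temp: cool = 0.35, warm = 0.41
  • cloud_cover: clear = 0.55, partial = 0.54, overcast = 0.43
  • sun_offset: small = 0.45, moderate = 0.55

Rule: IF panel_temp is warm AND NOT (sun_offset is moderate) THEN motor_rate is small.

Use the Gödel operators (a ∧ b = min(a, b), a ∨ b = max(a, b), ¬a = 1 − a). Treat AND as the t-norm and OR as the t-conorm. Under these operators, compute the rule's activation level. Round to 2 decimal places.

0.41

firing strength: warm=0.41, ¬moderate=1−0.55=0.45; AND[min(a, b)] → w = 0.41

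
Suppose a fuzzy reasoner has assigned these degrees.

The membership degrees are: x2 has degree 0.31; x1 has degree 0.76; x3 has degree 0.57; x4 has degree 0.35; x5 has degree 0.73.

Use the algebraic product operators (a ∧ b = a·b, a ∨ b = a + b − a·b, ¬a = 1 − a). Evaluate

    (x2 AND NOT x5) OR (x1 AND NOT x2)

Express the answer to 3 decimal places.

NOT x5 = 1 − 0.7300 = 0.2700
x2 AND NOT x5 = a·b on (0.3100, 0.2700) = 0.0837
NOT x2 = 1 − 0.3100 = 0.6900
x1 AND NOT x2 = a·b on (0.7600, 0.6900) = 0.5244
(x2 AND NOT x5) OR (x1 AND NOT x2) = a + b − a·b on (0.0837, 0.5244) = 0.5642

0.564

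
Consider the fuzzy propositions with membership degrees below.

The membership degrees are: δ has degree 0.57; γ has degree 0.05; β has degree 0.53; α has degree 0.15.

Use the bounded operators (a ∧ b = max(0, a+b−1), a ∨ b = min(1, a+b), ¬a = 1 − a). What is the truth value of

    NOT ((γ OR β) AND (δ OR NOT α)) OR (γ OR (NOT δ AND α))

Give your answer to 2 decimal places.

γ OR β = min(1, a+b) on (0.05, 0.53) = 0.58
NOT α = 1 − 0.15 = 0.85
δ OR NOT α = min(1, a+b) on (0.57, 0.85) = 1.00
(γ OR β) AND (δ OR NOT α) = max(0, a+b−1) on (0.58, 1.00) = 0.58
NOT ((γ OR β) AND (δ OR NOT α)) = 1 − 0.58 = 0.42
NOT δ = 1 − 0.57 = 0.43
NOT δ AND α = max(0, a+b−1) on (0.43, 0.15) = 0.00
γ OR (NOT δ AND α) = min(1, a+b) on (0.05, 0.00) = 0.05
NOT ((γ OR β) AND (δ OR NOT α)) OR (γ OR (NOT δ AND α)) = min(1, a+b) on (0.42, 0.05) = 0.47

0.47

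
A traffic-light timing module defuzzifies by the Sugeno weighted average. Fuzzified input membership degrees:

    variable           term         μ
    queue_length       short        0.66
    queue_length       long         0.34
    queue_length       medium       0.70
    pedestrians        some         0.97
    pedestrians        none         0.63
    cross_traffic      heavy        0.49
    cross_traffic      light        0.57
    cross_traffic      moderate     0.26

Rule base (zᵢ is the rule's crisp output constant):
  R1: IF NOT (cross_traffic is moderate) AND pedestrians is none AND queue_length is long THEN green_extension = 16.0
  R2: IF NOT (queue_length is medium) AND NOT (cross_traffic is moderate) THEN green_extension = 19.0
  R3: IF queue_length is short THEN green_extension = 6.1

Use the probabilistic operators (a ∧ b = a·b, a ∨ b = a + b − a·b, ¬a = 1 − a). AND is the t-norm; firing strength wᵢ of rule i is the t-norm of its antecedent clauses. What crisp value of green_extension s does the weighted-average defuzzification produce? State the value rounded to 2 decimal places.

10.36

R1 (z=16.0): ¬moderate=1−0.26=0.74, none=0.63, long=0.34; AND[a·b] → w = 0.1585
R2 (z=19.0): ¬medium=1−0.70=0.30, ¬moderate=1−0.26=0.74; AND[a·b] → w = 0.2220
R3 (z=6.1): short=0.66 → w = 0.6600
Weighted average = (0.1585·16.0 + 0.2220·19.0 + 0.6600·6.1) / (0.1585 + 0.2220 + 0.6600)
  = 10.7801 / 1.0405 = 10.36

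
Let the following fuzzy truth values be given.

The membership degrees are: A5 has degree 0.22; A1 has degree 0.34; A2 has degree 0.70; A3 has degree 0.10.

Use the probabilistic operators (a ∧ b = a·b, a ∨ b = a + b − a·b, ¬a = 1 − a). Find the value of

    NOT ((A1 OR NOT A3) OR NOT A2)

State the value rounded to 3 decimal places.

NOT A3 = 1 − 0.1000 = 0.9000
A1 OR NOT A3 = a + b − a·b on (0.3400, 0.9000) = 0.9340
NOT A2 = 1 − 0.7000 = 0.3000
(A1 OR NOT A3) OR NOT A2 = a + b − a·b on (0.9340, 0.3000) = 0.9538
NOT ((A1 OR NOT A3) OR NOT A2) = 1 − 0.9538 = 0.0462

0.046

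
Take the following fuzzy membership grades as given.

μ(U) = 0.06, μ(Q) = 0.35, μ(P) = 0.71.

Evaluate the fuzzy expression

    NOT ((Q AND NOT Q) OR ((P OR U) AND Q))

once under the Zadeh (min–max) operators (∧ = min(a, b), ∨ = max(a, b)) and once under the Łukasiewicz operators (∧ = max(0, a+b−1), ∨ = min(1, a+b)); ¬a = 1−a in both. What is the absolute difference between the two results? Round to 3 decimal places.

0.230

Under Zadeh (min–max):
  NOT Q = 1 − 0.35 = 0.65
  Q AND NOT Q = min(a, b) on (0.35, 0.65) = 0.35
  P OR U = max(a, b) on (0.71, 0.06) = 0.71
  (P OR U) AND Q = min(a, b) on (0.71, 0.35) = 0.35
  (Q AND NOT Q) OR ((P OR U) AND Q) = max(a, b) on (0.35, 0.35) = 0.35
  NOT ((Q AND NOT Q) OR ((P OR U) AND Q)) = 1 − 0.35 = 0.65
  → value = 0.6500
Under Łukasiewicz:
  NOT Q = 1 − 0.35 = 0.65
  Q AND NOT Q = max(0, a+b−1) on (0.35, 0.65) = 0.00
  P OR U = min(1, a+b) on (0.71, 0.06) = 0.77
  (P OR U) AND Q = max(0, a+b−1) on (0.77, 0.35) = 0.12
  (Q AND NOT Q) OR ((P OR U) AND Q) = min(1, a+b) on (0.00, 0.12) = 0.12
  NOT ((Q AND NOT Q) OR ((P OR U) AND Q)) = 1 − 0.12 = 0.88
  → value = 0.8800
|0.6500 − 0.8800| = 0.230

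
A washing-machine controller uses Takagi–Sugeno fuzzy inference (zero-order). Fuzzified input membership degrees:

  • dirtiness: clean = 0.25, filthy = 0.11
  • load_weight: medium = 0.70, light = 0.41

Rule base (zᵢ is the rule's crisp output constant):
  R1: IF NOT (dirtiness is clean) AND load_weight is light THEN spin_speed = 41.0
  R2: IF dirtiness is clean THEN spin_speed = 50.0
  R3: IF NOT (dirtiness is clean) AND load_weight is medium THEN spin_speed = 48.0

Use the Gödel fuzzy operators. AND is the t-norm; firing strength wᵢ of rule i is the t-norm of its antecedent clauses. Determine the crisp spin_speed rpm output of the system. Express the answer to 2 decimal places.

46.26

R1 (z=41.0): ¬clean=1−0.25=0.75, light=0.41; AND[min(a, b)] → w = 0.41
R2 (z=50.0): clean=0.25 → w = 0.25
R3 (z=48.0): ¬clean=1−0.25=0.75, medium=0.70; AND[min(a, b)] → w = 0.70
Weighted average = (0.41·41.0 + 0.25·50.0 + 0.70·48.0) / (0.41 + 0.25 + 0.70)
  = 62.9100 / 1.3600 = 46.26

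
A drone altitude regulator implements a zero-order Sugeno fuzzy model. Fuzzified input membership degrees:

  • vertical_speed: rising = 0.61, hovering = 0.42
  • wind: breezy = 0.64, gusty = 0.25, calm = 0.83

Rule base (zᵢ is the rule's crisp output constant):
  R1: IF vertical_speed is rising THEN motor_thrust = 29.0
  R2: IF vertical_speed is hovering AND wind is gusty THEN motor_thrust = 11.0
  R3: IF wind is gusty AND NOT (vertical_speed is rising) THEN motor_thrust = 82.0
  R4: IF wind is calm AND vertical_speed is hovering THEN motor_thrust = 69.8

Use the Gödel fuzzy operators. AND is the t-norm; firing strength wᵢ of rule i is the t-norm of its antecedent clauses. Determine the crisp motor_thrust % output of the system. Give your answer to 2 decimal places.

45.92

R1 (z=29.0): rising=0.61 → w = 0.61
R2 (z=11.0): hovering=0.42, gusty=0.25; AND[min(a, b)] → w = 0.25
R3 (z=82.0): gusty=0.25, ¬rising=1−0.61=0.39; AND[min(a, b)] → w = 0.25
R4 (z=69.8): calm=0.83, hovering=0.42; AND[min(a, b)] → w = 0.42
Weighted average = (0.61·29.0 + 0.25·11.0 + 0.25·82.0 + 0.42·69.8) / (0.61 + 0.25 + 0.25 + 0.42)
  = 70.2560 / 1.5300 = 45.92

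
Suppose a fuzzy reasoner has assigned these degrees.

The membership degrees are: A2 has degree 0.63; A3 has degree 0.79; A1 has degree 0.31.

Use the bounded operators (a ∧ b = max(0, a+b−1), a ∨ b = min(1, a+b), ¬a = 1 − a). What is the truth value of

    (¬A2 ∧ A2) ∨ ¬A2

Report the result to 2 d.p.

0.37

¬A2 = 1 − 0.63 = 0.37
¬A2 ∧ A2 = max(0, a+b−1) on (0.37, 0.63) = 0.00
¬A2 = 1 − 0.63 = 0.37
(¬A2 ∧ A2) ∨ ¬A2 = min(1, a+b) on (0.00, 0.37) = 0.37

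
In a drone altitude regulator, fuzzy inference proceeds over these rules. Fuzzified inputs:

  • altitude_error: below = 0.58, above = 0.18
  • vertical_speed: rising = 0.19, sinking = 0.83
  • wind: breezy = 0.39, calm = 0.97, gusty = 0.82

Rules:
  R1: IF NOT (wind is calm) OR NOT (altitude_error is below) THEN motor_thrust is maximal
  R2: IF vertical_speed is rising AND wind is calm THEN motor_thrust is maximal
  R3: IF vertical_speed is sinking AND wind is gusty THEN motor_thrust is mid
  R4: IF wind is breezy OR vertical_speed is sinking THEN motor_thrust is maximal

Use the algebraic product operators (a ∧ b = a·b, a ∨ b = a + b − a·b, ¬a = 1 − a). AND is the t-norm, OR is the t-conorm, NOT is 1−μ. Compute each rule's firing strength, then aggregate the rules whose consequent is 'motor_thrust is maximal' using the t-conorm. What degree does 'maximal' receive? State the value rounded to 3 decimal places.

R1: ¬calm=1−0.97=0.03, ¬below=1−0.58=0.42; OR[a + b − a·b] → w = 0.4374
R2: rising=0.19, calm=0.97; AND[a·b] → w = 0.1843
R3: sinking=0.83, gusty=0.82; AND[a·b] → w = 0.6806
R4: breezy=0.39, sinking=0.83; OR[a + b − a·b] → w = 0.8963
Rules with consequent 'maximal': {R1, R2, R4} → strengths 0.4374, 0.1843, 0.8963
Aggregate via t-conorm [a + b − a·b]: 0.9524

0.952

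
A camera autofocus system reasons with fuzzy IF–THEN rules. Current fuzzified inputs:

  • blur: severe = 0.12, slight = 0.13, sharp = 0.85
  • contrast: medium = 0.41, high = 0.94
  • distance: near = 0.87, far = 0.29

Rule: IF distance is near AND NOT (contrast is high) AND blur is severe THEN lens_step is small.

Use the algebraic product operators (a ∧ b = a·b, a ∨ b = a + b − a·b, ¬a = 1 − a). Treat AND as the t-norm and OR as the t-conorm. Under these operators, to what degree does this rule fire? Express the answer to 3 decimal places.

0.006

firing strength: near=0.87, ¬high=1−0.94=0.06, severe=0.12; AND[a·b] → w = 0.0063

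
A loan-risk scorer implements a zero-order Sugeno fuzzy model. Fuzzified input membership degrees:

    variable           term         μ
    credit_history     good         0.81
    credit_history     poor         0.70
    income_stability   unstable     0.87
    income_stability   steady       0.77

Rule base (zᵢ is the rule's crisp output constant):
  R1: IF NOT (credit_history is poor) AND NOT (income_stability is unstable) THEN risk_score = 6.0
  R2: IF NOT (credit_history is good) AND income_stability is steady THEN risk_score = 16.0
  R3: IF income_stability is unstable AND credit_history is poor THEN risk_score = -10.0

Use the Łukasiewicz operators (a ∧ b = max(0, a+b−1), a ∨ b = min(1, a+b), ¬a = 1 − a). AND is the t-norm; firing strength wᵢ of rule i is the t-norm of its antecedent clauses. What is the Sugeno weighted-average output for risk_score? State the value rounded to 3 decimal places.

-10.000

R1 (z=6.0): ¬poor=1−0.70=0.30, ¬unstable=1−0.87=0.13; AND[max(0, a+b−1)] → w = 0.00
R2 (z=16.0): ¬good=1−0.81=0.19, steady=0.77; AND[max(0, a+b−1)] → w = 0.00
R3 (z=-10.0): unstable=0.87, poor=0.70; AND[max(0, a+b−1)] → w = 0.57
Weighted average = (0.00·6.0 + 0.00·16.0 + 0.57·-10.0) / (0.00 + 0.00 + 0.57)
  = -5.7000 / 0.5700 = -10.000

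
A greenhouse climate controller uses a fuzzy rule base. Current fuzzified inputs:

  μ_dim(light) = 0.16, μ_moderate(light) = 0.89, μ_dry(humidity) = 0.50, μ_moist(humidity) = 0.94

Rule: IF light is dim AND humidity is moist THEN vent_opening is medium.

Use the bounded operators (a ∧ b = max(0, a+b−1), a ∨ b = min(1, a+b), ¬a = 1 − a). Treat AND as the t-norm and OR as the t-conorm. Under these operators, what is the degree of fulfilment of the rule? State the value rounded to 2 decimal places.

firing strength: dim=0.16, moist=0.94; AND[max(0, a+b−1)] → w = 0.10

0.10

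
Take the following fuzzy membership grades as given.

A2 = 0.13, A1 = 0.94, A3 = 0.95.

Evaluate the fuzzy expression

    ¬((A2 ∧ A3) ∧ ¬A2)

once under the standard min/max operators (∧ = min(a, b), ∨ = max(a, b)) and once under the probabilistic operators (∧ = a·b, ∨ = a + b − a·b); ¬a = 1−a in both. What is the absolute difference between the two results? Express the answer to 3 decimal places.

0.023

Under standard min/max:
  A2 ∧ A3 = min(a, b) on (0.13, 0.95) = 0.13
  ¬A2 = 1 − 0.13 = 0.87
  (A2 ∧ A3) ∧ ¬A2 = min(a, b) on (0.13, 0.87) = 0.13
  ¬((A2 ∧ A3) ∧ ¬A2) = 1 − 0.13 = 0.87
  → value = 0.8700
Under probabilistic:
  A2 ∧ A3 = a·b on (0.1300, 0.9500) = 0.1235
  ¬A2 = 1 − 0.1300 = 0.8700
  (A2 ∧ A3) ∧ ¬A2 = a·b on (0.1235, 0.8700) = 0.1074
  ¬((A2 ∧ A3) ∧ ¬A2) = 1 − 0.1074 = 0.8926
  → value = 0.8926
|0.8700 − 0.8926| = 0.023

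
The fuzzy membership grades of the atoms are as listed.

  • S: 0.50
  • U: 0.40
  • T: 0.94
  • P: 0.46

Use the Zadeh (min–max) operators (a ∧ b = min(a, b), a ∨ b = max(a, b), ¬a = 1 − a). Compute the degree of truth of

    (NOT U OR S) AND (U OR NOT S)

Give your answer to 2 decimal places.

NOT U = 1 − 0.40 = 0.60
NOT U OR S = max(a, b) on (0.60, 0.50) = 0.60
NOT S = 1 − 0.50 = 0.50
U OR NOT S = max(a, b) on (0.40, 0.50) = 0.50
(NOT U OR S) AND (U OR NOT S) = min(a, b) on (0.60, 0.50) = 0.50

0.50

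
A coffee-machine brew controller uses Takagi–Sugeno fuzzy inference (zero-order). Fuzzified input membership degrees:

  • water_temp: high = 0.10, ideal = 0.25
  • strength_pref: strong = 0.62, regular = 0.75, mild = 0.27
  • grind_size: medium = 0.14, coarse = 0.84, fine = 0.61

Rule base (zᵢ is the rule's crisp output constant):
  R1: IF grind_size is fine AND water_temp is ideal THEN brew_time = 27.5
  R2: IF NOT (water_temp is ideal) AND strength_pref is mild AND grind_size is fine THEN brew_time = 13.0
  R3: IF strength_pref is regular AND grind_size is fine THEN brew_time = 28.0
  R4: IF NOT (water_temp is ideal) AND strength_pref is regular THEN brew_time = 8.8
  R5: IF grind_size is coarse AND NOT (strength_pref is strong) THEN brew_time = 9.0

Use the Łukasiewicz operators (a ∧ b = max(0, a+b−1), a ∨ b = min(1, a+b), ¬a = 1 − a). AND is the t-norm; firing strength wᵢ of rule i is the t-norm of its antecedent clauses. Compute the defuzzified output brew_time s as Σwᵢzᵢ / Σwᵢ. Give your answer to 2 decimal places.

15.24

R1 (z=27.5): fine=0.61, ideal=0.25; AND[max(0, a+b−1)] → w = 0.00
R2 (z=13.0): ¬ideal=1−0.25=0.75, mild=0.27, fine=0.61; AND[max(0, a+b−1)] → w = 0.00
R3 (z=28.0): regular=0.75, fine=0.61; AND[max(0, a+b−1)] → w = 0.36
R4 (z=8.8): ¬ideal=1−0.25=0.75, regular=0.75; AND[max(0, a+b−1)] → w = 0.50
R5 (z=9.0): coarse=0.84, ¬strong=1−0.62=0.38; AND[max(0, a+b−1)] → w = 0.22
Weighted average = (0.00·27.5 + 0.00·13.0 + 0.36·28.0 + 0.50·8.8 + 0.22·9.0) / (0.00 + 0.00 + 0.36 + 0.50 + 0.22)
  = 16.4600 / 1.0800 = 15.24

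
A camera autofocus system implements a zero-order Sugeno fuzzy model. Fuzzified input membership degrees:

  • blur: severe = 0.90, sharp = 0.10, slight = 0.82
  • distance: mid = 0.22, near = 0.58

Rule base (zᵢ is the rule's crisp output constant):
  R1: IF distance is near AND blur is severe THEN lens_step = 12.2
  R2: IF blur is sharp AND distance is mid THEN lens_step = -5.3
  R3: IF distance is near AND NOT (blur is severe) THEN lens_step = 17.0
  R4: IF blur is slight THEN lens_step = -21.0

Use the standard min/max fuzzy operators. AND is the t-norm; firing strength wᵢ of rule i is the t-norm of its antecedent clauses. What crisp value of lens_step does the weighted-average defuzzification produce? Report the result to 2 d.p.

R1 (z=12.2): near=0.58, severe=0.90; AND[min(a, b)] → w = 0.58
R2 (z=-5.3): sharp=0.10, mid=0.22; AND[min(a, b)] → w = 0.10
R3 (z=17.0): near=0.58, ¬severe=1−0.90=0.10; AND[min(a, b)] → w = 0.10
R4 (z=-21.0): slight=0.82 → w = 0.82
Weighted average = (0.58·12.2 + 0.10·-5.3 + 0.10·17.0 + 0.82·-21.0) / (0.58 + 0.10 + 0.10 + 0.82)
  = -8.9740 / 1.6000 = -5.61

-5.61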